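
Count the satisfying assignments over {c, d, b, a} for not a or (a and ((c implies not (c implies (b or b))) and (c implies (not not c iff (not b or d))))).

14

Initial set: {(not a or (a and ((c implies not (c implies (b or b))) and (c implies (not not c iff (not b or d))))))}.
(not a or (a and ((c implies not (c implies (b or b))) and (c implies (not not c iff (not b or d)))))): β-rule — branch into not a  //  (a and ((c implies not (c implies (b or b))) and (c implies (not not c iff (not b or d))))).
  branch 1 (add not a):
    ○ open, literals {a=F}.
  branch 2 (add (a and ((c implies not (c implies (b or b))) and (c implies (not not c iff (not b or d)))))):
    (a and ((c implies not (c implies (b or b))) and (c implies (not not c iff (not b or d))))): α-rule — add a, ((c implies not (c implies (b or b))) and (c implies (not not c iff (not b or d)))).
    ((c implies not (c implies (b or b))) and (c implies (not not c iff (not b or d)))): α-rule — add (c implies not (c implies (b or b))), (c implies (not not c iff (not b or d))).
    (c implies not (c implies (b or b))): β-rule — branch into not c  //  not (c implies (b or b)).
      branch 2.1 (add not c):
        (c implies (not not c iff (not b or d))): β-rule — branch into not c  //  (not not c iff (not b or d)).
          branch 2.1.1 (add not c):
            ○ open, literals {a=T, c=F}.
          branch 2.1.2 (add (not not c iff (not b or d))):
            (not not c iff (not b or d)): β-rule — branch into not not c, (not b or d)  //  not not not c, not (not b or d).
              branch 2.1.2.1 (add not not c, (not b or d)):
                not not c: drop double negation, giving c.
                × closes — contains both c and not c.
              branch 2.1.2.2 (add not not not c, not (not b or d)):
                not not not c: drop double negation, giving not c.
                not (not b or d): α-rule — add not not b, not d.
                ○ open, literals {a=T, b=T, c=F, d=F}.
      branch 2.2 (add not (c implies (b or b))):
        not (c implies (b or b)): α-rule — add c, not (b or b).
        not (b or b): α-rule — add not b, not b.
        (c implies (not not c iff (not b or d))): β-rule — branch into not c  //  (not not c iff (not b or d)).
          branch 2.2.1 (add not c):
            × closes — contains both c and not c.
          branch 2.2.2 (add (not not c iff (not b or d))):
            (not not c iff (not b or d)): β-rule — branch into not not c, (not b or d)  //  not not not c, not (not b or d).
              branch 2.2.2.1 (add not not c, (not b or d)):
                not not c: drop double negation, giving c.
                (not b or d): β-rule — branch into not b  //  d.
                  branch 2.2.2.1.1 (add not b):
                    ○ open, literals {a=T, b=F, c=T}.
                  branch 2.2.2.1.2 (add d):
                    ○ open, literals {a=T, b=F, c=T, d=T}.
              branch 2.2.2.2 (add not not not c, not (not b or d)):
                not not not c: drop double negation, giving not c.
                × closes — contains both c and not c.
3 branches closed, 5 open.
Each open branch fixes some atoms; the unmentioned ones are free. Counting distinct full assignments: branch {a=F} (c, d, b) contributes 8 new; branch {a=T, c=F} (d, b) contributes 4 new; branch {a=T, b=T, c=F, d=F} (none free) contributes 0 new; branch {a=T, b=F, c=T} (d) contributes 2 new; branch {a=T, b=F, c=T, d=T} (none free) contributes 0 new. Total: 14.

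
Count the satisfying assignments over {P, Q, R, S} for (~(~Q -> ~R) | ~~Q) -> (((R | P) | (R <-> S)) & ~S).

10

Initial set: {((~(~Q -> ~R) | ~~Q) -> (((R | P) | (R <-> S)) & ~S))}.
((~(~Q -> ~R) | ~~Q) -> (((R | P) | (R <-> S)) & ~S)): β-rule — branch into ~(~(~Q -> ~R) | ~~Q)  //  (((R | P) | (R <-> S)) & ~S).
  branch 1 (add ~(~(~Q -> ~R) | ~~Q)):
    ~(~(~Q -> ~R) | ~~Q): α-rule — add ~~(~Q -> ~R), ~~~Q.
    ~~~Q: drop double negation, giving ~Q.
    ~~(~Q -> ~R): β-rule — branch into ~~Q  //  ~R.
      branch 1.1 (add ~~Q):
        × closes — contains both Q and ~Q.
      branch 1.2 (add ~R):
        ○ open, literals {Q=false, R=false}.
  branch 2 (add (((R | P) | (R <-> S)) & ~S)):
    (((R | P) | (R <-> S)) & ~S): α-rule — add ((R | P) | (R <-> S)), ~S.
    ((R | P) | (R <-> S)): β-rule — branch into (R | P)  //  (R <-> S).
      branch 2.1 (add (R | P)):
        (R | P): β-rule — branch into R  //  P.
          branch 2.1.1 (add R):
            ○ open, literals {R=true, S=false}.
          branch 2.1.2 (add P):
            ○ open, literals {P=true, S=false}.
      branch 2.2 (add (R <-> S)):
        (R <-> S): β-rule — branch into R, S  //  ~R, ~S.
          branch 2.2.1 (add R, S):
            × closes — contains both S and ~S.
          branch 2.2.2 (add ~R, ~S):
            ○ open, literals {R=false, S=false}.
2 branches closed, 4 open.
Each open branch fixes some atoms; the unmentioned ones are free. Counting distinct full assignments: branch {Q=false, R=false} (P, S) contributes 4 new; branch {R=true, S=false} (P, Q) contributes 4 new; branch {P=true, S=false} (Q, R) contributes 1 new; branch {R=false, S=false} (P, Q) contributes 1 new. Total: 10.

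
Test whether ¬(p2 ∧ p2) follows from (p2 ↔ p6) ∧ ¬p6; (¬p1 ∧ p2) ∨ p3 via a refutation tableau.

Yes

Initial set: {((p2 ↔ p6) ∧ ¬p6); ((¬p1 ∧ p2) ∨ p3); ¬¬(p2 ∧ p2)}.
((p2 ↔ p6) ∧ ¬p6): α-rule — add (p2 ↔ p6), ¬p6.
¬¬(p2 ∧ p2): α-rule — add p2, p2.
((¬p1 ∧ p2) ∨ p3): β-rule — branch into (¬p1 ∧ p2)  //  p3.
  branch 1 (add (¬p1 ∧ p2)):
    (¬p1 ∧ p2): α-rule — add ¬p1, p2.
    (p2 ↔ p6): β-rule — branch into p2, p6  //  ¬p2, ¬p6.
      branch 1.1 (add p2, p6):
        × closes — contains both p6 and ¬p6.
      branch 1.2 (add ¬p2, ¬p6):
        × closes — contains both p2 and ¬p2.
  branch 2 (add p3):
    (p2 ↔ p6): β-rule — branch into p2, p6  //  ¬p2, ¬p6.
      branch 2.1 (add p2, p6):
        × closes — contains both p6 and ¬p6.
      branch 2.2 (add ¬p2, ¬p6):
        × closes — contains both p2 and ¬p2.
All 4 branches close.
Every branch closed, so the premises entail the conclusion.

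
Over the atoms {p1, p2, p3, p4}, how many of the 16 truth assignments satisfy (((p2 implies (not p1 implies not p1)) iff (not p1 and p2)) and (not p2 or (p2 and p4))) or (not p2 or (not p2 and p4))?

Initial set: {((((p2 implies (not p1 implies not p1)) iff (not p1 and p2)) and (not p2 or (p2 and p4))) or (not p2 or (not p2 and p4)))}.
((((p2 implies (not p1 implies not p1)) iff (not p1 and p2)) and (not p2 or (p2 and p4))) or (not p2 or (not p2 and p4))): β-rule — branch into (((p2 implies (not p1 implies not p1)) iff (not p1 and p2)) and (not p2 or (p2 and p4)))  //  (not p2 or (not p2 and p4)).
  branch 1 (add (((p2 implies (not p1 implies not p1)) iff (not p1 and p2)) and (not p2 or (p2 and p4)))):
    (((p2 implies (not p1 implies not p1)) iff (not p1 and p2)) and (not p2 or (p2 and p4))): α-rule — add ((p2 implies (not p1 implies not p1)) iff (not p1 and p2)), (not p2 or (p2 and p4)).
    ((p2 implies (not p1 implies not p1)) iff (not p1 and p2)): β-rule — branch into (p2 implies (not p1 implies not p1)), (not p1 and p2)  //  not (p2 implies (not p1 implies not p1)), not (not p1 and p2).
      branch 1.1 (add (p2 implies (not p1 implies not p1)), (not p1 and p2)):
        (not p1 and p2): α-rule — add not p1, p2.
        (not p2 or (p2 and p4)): β-rule — branch into not p2  //  (p2 and p4).
          branch 1.1.1 (add not p2):
            × closes — contains both p2 and not p2.
          branch 1.1.2 (add (p2 and p4)):
            (p2 and p4): α-rule — add p2, p4.
            (p2 implies (not p1 implies not p1)): β-rule — branch into not p2  //  (not p1 implies not p1).
              branch 1.1.2.1 (add not p2):
                × closes — contains both p2 and not p2.
              branch 1.1.2.2 (add (not p1 implies not p1)):
                (not p1 implies not p1): β-rule — branch into not not p1  //  not p1.
                  branch 1.1.2.2.1 (add not not p1):
                    × closes — contains both p1 and not p1.
                  branch 1.1.2.2.2 (add not p1):
                    ○ open, literals {p1=F, p2=T, p4=T}.
      branch 1.2 (add not (p2 implies (not p1 implies not p1)), not (not p1 and p2)):
        not (p2 implies (not p1 implies not p1)): α-rule — add p2, not (not p1 implies not p1).
        not (not p1 implies not p1): α-rule — add not p1, not not p1.
        × closes — contains both p1 and not p1.
  branch 2 (add (not p2 or (not p2 and p4))):
    (not p2 or (not p2 and p4)): β-rule — branch into not p2  //  (not p2 and p4).
      branch 2.1 (add not p2):
        ○ open, literals {p2=F}.
      branch 2.2 (add (not p2 and p4)):
        (not p2 and p4): α-rule — add not p2, p4.
        ○ open, literals {p2=F, p4=T}.
4 branches closed, 3 open.
Each open branch fixes some atoms; the unmentioned ones are free. Counting distinct full assignments: branch {p1=F, p2=T, p4=T} (p3) contributes 2 new; branch {p2=F} (p1, p3, p4) contributes 8 new; branch {p2=F, p4=T} (p1, p3) contributes 0 new. Total: 10.

10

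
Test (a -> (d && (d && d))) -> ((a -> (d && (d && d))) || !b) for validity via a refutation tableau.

Assume the negation and expand:
Initial set: {!((a -> (d && (d && d))) -> ((a -> (d && (d && d))) || !b))}.
!((a -> (d && (d && d))) -> ((a -> (d && (d && d))) || !b)): α-rule — add (a -> (d && (d && d))), !((a -> (d && (d && d))) || !b).
!((a -> (d && (d && d))) || !b): α-rule — add !(a -> (d && (d && d))), !!b.
!(a -> (d && (d && d))): α-rule — add a, !(d && (d && d)).
(a -> (d && (d && d))): β-rule — branch into !a  //  (d && (d && d)).
  branch 1 (add !a):
    × closes — contains both a and !a.
  branch 2 (add (d && (d && d))):
    (d && (d && d)): α-rule — add d, (d && d).
    (d && d): α-rule — add d, d.
    !(d && (d && d)): β-rule — branch into !d  //  !(d && d).
      branch 2.1 (add !d):
        × closes — contains both d and !d.
      branch 2.2 (add !(d && d)):
        !(d && d): β-rule — branch into !d  //  !d.
          branch 2.2.1 (add !d):
            × closes — contains both d and !d.
          branch 2.2.2 (add !d):
            × closes — contains both d and !d.
All 4 branches close.
Every branch closed, so the negation is unsatisfiable and the formula is valid.

Valid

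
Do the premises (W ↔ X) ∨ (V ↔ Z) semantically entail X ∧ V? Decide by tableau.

No

Initial set: {((W ↔ X) ∨ (V ↔ Z)); ¬(X ∧ V)}.
((W ↔ X) ∨ (V ↔ Z)): β-rule — branch into (W ↔ X)  //  (V ↔ Z).
  branch 1 (add (W ↔ X)):
    ¬(X ∧ V): β-rule — branch into ¬X  //  ¬V.
      branch 1.1 (add ¬X):
        (W ↔ X): β-rule — branch into W, X  //  ¬W, ¬X.
          branch 1.1.1 (add W, X):
            × closes — contains both X and ¬X.
          branch 1.1.2 (add ¬W, ¬X):
            ○ open, literals {W=false, X=false}.
      branch 1.2 (add ¬V):
        (W ↔ X): β-rule — branch into W, X  //  ¬W, ¬X.
          branch 1.2.1 (add W, X):
            ○ open, literals {V=false, W=true, X=true}.
          branch 1.2.2 (add ¬W, ¬X):
            ○ open, literals {V=false, W=false, X=false}.
  branch 2 (add (V ↔ Z)):
    ¬(X ∧ V): β-rule — branch into ¬X  //  ¬V.
      branch 2.1 (add ¬X):
        (V ↔ Z): β-rule — branch into V, Z  //  ¬V, ¬Z.
          branch 2.1.1 (add V, Z):
            ○ open, literals {V=true, X=false, Z=true}.
          branch 2.1.2 (add ¬V, ¬Z):
            ○ open, literals {V=false, X=false, Z=false}.
      branch 2.2 (add ¬V):
        (V ↔ Z): β-rule — branch into V, Z  //  ¬V, ¬Z.
          branch 2.2.1 (add V, Z):
            × closes — contains both V and ¬V.
          branch 2.2.2 (add ¬V, ¬Z):
            ○ open, literals {V=false, Z=false}.
2 branches closed, 6 open.
An open branch gives a countermodel: W=false, X=false (unmentioned atoms arbitrary); the premises hold there but the conclusion fails.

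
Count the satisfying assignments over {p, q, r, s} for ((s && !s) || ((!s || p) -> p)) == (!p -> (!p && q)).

Initial set: {(((s && !s) || ((!s || p) -> p)) == (!p -> (!p && q)))}.
(((s && !s) || ((!s || p) -> p)) == (!p -> (!p && q))): β-rule — branch into ((s && !s) || ((!s || p) -> p)), (!p -> (!p && q))  //  !((s && !s) || ((!s || p) -> p)), !(!p -> (!p && q)).
  branch 1 (add ((s && !s) || ((!s || p) -> p)), (!p -> (!p && q))):
    ((s && !s) || ((!s || p) -> p)): β-rule — branch into (s && !s)  //  ((!s || p) -> p).
      branch 1.1 (add (s && !s)):
        (s && !s): α-rule — add s, !s.
        × closes — contains both s and !s.
      branch 1.2 (add ((!s || p) -> p)):
        (!p -> (!p && q)): β-rule — branch into !!p  //  (!p && q).
          branch 1.2.1 (add !!p):
            ((!s || p) -> p): β-rule — branch into !(!s || p)  //  p.
              branch 1.2.1.1 (add !(!s || p)):
                !(!s || p): α-rule — add !!s, !p.
                × closes — contains both p and !p.
              branch 1.2.1.2 (add p):
                ○ open, literals {p=1}.
          branch 1.2.2 (add (!p && q)):
            (!p && q): α-rule — add !p, q.
            ((!s || p) -> p): β-rule — branch into !(!s || p)  //  p.
              branch 1.2.2.1 (add !(!s || p)):
                !(!s || p): α-rule — add !!s, !p.
                ○ open, literals {p=0, q=1, s=1}.
              branch 1.2.2.2 (add p):
                × closes — contains both p and !p.
  branch 2 (add !((s && !s) || ((!s || p) -> p)), !(!p -> (!p && q))):
    !((s && !s) || ((!s || p) -> p)): α-rule — add !(s && !s), !((!s || p) -> p).
    !(!p -> (!p && q)): α-rule — add !p, !(!p && q).
    !((!s || p) -> p): α-rule — add (!s || p), !p.
    !(s && !s): β-rule — branch into !s  //  !!s.
      branch 2.1 (add !s):
        !(!p && q): β-rule — branch into !!p  //  !q.
          branch 2.1.1 (add !!p):
            × closes — contains both p and !p.
          branch 2.1.2 (add !q):
            (!s || p): β-rule — branch into !s  //  p.
              branch 2.1.2.1 (add !s):
                ○ open, literals {p=0, q=0, s=0}.
              branch 2.1.2.2 (add p):
                × closes — contains both p and !p.
      branch 2.2 (add !!s):
        !(!p && q): β-rule — branch into !!p  //  !q.
          branch 2.2.1 (add !!p):
            × closes — contains both p and !p.
          branch 2.2.2 (add !q):
            (!s || p): β-rule — branch into !s  //  p.
              branch 2.2.2.1 (add !s):
                × closes — contains both s and !s.
              branch 2.2.2.2 (add p):
                × closes — contains both p and !p.
8 branches closed, 3 open.
Each open branch fixes some atoms; the unmentioned ones are free. Counting distinct full assignments: branch {p=1} (q, r, s) contributes 8 new; branch {p=0, q=1, s=1} (r) contributes 2 new; branch {p=0, q=0, s=0} (r) contributes 2 new. Total: 12.

12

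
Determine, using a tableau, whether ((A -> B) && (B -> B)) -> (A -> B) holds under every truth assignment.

Assume the negation and expand:
Initial set: {F (((A -> B) && (B -> B)) -> (A -> B))}.
F (((A -> B) && (B -> B)) -> (A -> B)): α-rule — add T ((A -> B) && (B -> B)), F (A -> B).
T ((A -> B) && (B -> B)): α-rule — add T (A -> B), T (B -> B).
F (A -> B): α-rule — add T A, F B.
T (A -> B): β-rule — branch into F A  //  T B.
  branch 1 (add F A):
    × closes — contains both A and !A.
  branch 2 (add T B):
    × closes — contains both B and !B.
All 2 branches close.
Every branch closed, so the negation is unsatisfiable and the formula is valid.

Valid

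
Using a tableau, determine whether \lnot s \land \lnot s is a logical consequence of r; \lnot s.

Initial set: {r; \lnot s; \lnot (\lnot s \land \lnot s)}.
\lnot (\lnot s \land \lnot s): β-rule — branch into \lnot \lnot s  //  \lnot \lnot s.
  branch 1 (add \lnot \lnot s):
    × closes — contains both s and \lnot s.
  branch 2 (add \lnot \lnot s):
    × closes — contains both s and \lnot s.
All 2 branches close.
Every branch closed, so the premises entail the conclusion.

Yes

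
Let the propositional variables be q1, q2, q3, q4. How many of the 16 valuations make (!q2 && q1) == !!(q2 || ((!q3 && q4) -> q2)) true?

Initial set: {T ((!q2 && q1) == !!(q2 || ((!q3 && q4) -> q2)))}.
T ((!q2 && q1) == !!(q2 || ((!q3 && q4) -> q2))): β-rule — branch into T (!q2 && q1), T !!(q2 || ((!q3 && q4) -> q2))  //  F (!q2 && q1), F !!(q2 || ((!q3 && q4) -> q2)).
  branch 1 (add T (!q2 && q1), T !!(q2 || ((!q3 && q4) -> q2))):
    T (!q2 && q1): α-rule — add T !q2, T q1.
    T !!(q2 || ((!q3 && q4) -> q2)): drop double negation, giving T (q2 || ((!q3 && q4) -> q2)).
    T (q2 || ((!q3 && q4) -> q2)): β-rule — branch into T q2  //  T ((!q3 && q4) -> q2).
      branch 1.1 (add T q2):
        × closes — contains both q2 and !q2.
      branch 1.2 (add T ((!q3 && q4) -> q2)):
        T ((!q3 && q4) -> q2): β-rule — branch into F (!q3 && q4)  //  T q2.
          branch 1.2.1 (add F (!q3 && q4)):
            F (!q3 && q4): β-rule — branch into F !q3  //  F q4.
              branch 1.2.1.1 (add F !q3):
                ○ open, literals {q1=1, q2=0, q3=1}.
              branch 1.2.1.2 (add F q4):
                ○ open, literals {q1=1, q2=0, q4=0}.
          branch 1.2.2 (add T q2):
            × closes — contains both q2 and !q2.
  branch 2 (add F (!q2 && q1), F !!(q2 || ((!q3 && q4) -> q2))):
    F !!(q2 || ((!q3 && q4) -> q2)): drop double negation, giving F (q2 || ((!q3 && q4) -> q2)).
    F (q2 || ((!q3 && q4) -> q2)): α-rule — add F q2, F ((!q3 && q4) -> q2).
    F ((!q3 && q4) -> q2): α-rule — add T (!q3 && q4), F q2.
    T (!q3 && q4): α-rule — add T !q3, T q4.
    F (!q2 && q1): β-rule — branch into F !q2  //  F q1.
      branch 2.1 (add F !q2):
        × closes — contains both q2 and !q2.
      branch 2.2 (add F q1):
        ○ open, literals {q1=0, q2=0, q3=0, q4=1}.
3 branches closed, 3 open.
Each open branch fixes some atoms; the unmentioned ones are free. Counting distinct full assignments: branch {q1=1, q2=0, q3=1} (q4) contributes 2 new; branch {q1=1, q2=0, q4=0} (q3) contributes 1 new; branch {q1=0, q2=0, q3=0, q4=1} (none free) contributes 1 new. Total: 4.

4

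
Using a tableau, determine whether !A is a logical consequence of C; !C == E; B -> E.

Initial set: {C; (!C == E); (B -> E); !!A}.
(!C == E): β-rule — branch into !C, E  //  !!C, !E.
  branch 1 (add !C, E):
    × closes — contains both C and !C.
  branch 2 (add !!C, !E):
    (B -> E): β-rule — branch into !B  //  E.
      branch 2.1 (add !B):
        ○ open, literals {A=true, B=false, C=true, E=false}.
      branch 2.2 (add E):
        × closes — contains both E and !E.
2 branches closed, 1 open.
An open branch gives a countermodel: A=true, B=false, C=true, E=false (unmentioned atoms arbitrary); the premises hold there but the conclusion fails.

No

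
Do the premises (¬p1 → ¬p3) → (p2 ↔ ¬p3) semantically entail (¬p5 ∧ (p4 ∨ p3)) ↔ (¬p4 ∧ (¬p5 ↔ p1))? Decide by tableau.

No

Initial set: {((¬p1 → ¬p3) → (p2 ↔ ¬p3)); ¬((¬p5 ∧ (p4 ∨ p3)) ↔ (¬p4 ∧ (¬p5 ↔ p1)))}.
((¬p1 → ¬p3) → (p2 ↔ ¬p3)): β-rule — branch into ¬(¬p1 → ¬p3)  //  (p2 ↔ ¬p3).
  branch 1 (add ¬(¬p1 → ¬p3)):
    ¬(¬p1 → ¬p3): α-rule — add ¬p1, ¬¬p3.
    ¬((¬p5 ∧ (p4 ∨ p3)) ↔ (¬p4 ∧ (¬p5 ↔ p1))): β-rule — branch into (¬p5 ∧ (p4 ∨ p3)), ¬(¬p4 ∧ (¬p5 ↔ p1))  //  ¬(¬p5 ∧ (p4 ∨ p3)), (¬p4 ∧ (¬p5 ↔ p1)).
      branch 1.1 (add (¬p5 ∧ (p4 ∨ p3)), ¬(¬p4 ∧ (¬p5 ↔ p1))):
        (¬p5 ∧ (p4 ∨ p3)): α-rule — add ¬p5, (p4 ∨ p3).
        ¬(¬p4 ∧ (¬p5 ↔ p1)): β-rule — branch into ¬¬p4  //  ¬(¬p5 ↔ p1).
          branch 1.1.1 (add ¬¬p4):
            (p4 ∨ p3): β-rule — branch into p4  //  p3.
              branch 1.1.1.1 (add p4):
                ○ open, literals {p1=0, p3=1, p4=1, p5=0}.
              branch 1.1.1.2 (add p3):
                ○ open, literals {p1=0, p3=1, p4=1, p5=0}.
          branch 1.1.2 (add ¬(¬p5 ↔ p1)):
            (p4 ∨ p3): β-rule — branch into p4  //  p3.
              branch 1.1.2.1 (add p4):
                ¬(¬p5 ↔ p1): β-rule — branch into ¬p5, ¬p1  //  ¬¬p5, p1.
                  branch 1.1.2.1.1 (add ¬p5, ¬p1):
                    ○ open, literals {p1=0, p3=1, p4=1, p5=0}.
                  branch 1.1.2.1.2 (add ¬¬p5, p1):
                    × closes — contains both p5 and ¬p5.
              branch 1.1.2.2 (add p3):
                ¬(¬p5 ↔ p1): β-rule — branch into ¬p5, ¬p1  //  ¬¬p5, p1.
                  branch 1.1.2.2.1 (add ¬p5, ¬p1):
                    ○ open, literals {p1=0, p3=1, p5=0}.
                  branch 1.1.2.2.2 (add ¬¬p5, p1):
                    × closes — contains both p5 and ¬p5.
      branch 1.2 (add ¬(¬p5 ∧ (p4 ∨ p3)), (¬p4 ∧ (¬p5 ↔ p1))):
        (¬p4 ∧ (¬p5 ↔ p1)): α-rule — add ¬p4, (¬p5 ↔ p1).
        ¬(¬p5 ∧ (p4 ∨ p3)): β-rule — branch into ¬¬p5  //  ¬(p4 ∨ p3).
          branch 1.2.1 (add ¬¬p5):
            (¬p5 ↔ p1): β-rule — branch into ¬p5, p1  //  ¬¬p5, ¬p1.
              branch 1.2.1.1 (add ¬p5, p1):
                × closes — contains both p5 and ¬p5.
              branch 1.2.1.2 (add ¬¬p5, ¬p1):
                ○ open, literals {p1=0, p3=1, p4=0, p5=1}.
          branch 1.2.2 (add ¬(p4 ∨ p3)):
            ¬(p4 ∨ p3): α-rule — add ¬p4, ¬p3.
            × closes — contains both p3 and ¬p3.
  branch 2 (add (p2 ↔ ¬p3)):
    ¬((¬p5 ∧ (p4 ∨ p3)) ↔ (¬p4 ∧ (¬p5 ↔ p1))): β-rule — branch into (¬p5 ∧ (p4 ∨ p3)), ¬(¬p4 ∧ (¬p5 ↔ p1))  //  ¬(¬p5 ∧ (p4 ∨ p3)), (¬p4 ∧ (¬p5 ↔ p1)).
      branch 2.1 (add (¬p5 ∧ (p4 ∨ p3)), ¬(¬p4 ∧ (¬p5 ↔ p1))):
        (¬p5 ∧ (p4 ∨ p3)): α-rule — add ¬p5, (p4 ∨ p3).
        (p2 ↔ ¬p3): β-rule — branch into p2, ¬p3  //  ¬p2, ¬¬p3.
          branch 2.1.1 (add p2, ¬p3):
            ¬(¬p4 ∧ (¬p5 ↔ p1)): β-rule — branch into ¬¬p4  //  ¬(¬p5 ↔ p1).
              branch 2.1.1.1 (add ¬¬p4):
                (p4 ∨ p3): β-rule — branch into p4  //  p3.
                  branch 2.1.1.1.1 (add p4):
                    ○ open, literals {p2=1, p3=0, p4=1, p5=0}.
                  branch 2.1.1.1.2 (add p3):
                    × closes — contains both p3 and ¬p3.
              branch 2.1.1.2 (add ¬(¬p5 ↔ p1)):
                (p4 ∨ p3): β-rule — branch into p4  //  p3.
                  branch 2.1.1.2.1 (add p4):
                    ¬(¬p5 ↔ p1): β-rule — branch into ¬p5, ¬p1  //  ¬¬p5, p1.
                      branch 2.1.1.2.1.1 (add ¬p5, ¬p1):
                        ○ open, literals {p1=0, p2=1, p3=0, p4=1, p5=0}.
                      branch 2.1.1.2.1.2 (add ¬¬p5, p1):
                        × closes — contains both p5 and ¬p5.
                  branch 2.1.1.2.2 (add p3):
                    × closes — contains both p3 and ¬p3.
          branch 2.1.2 (add ¬p2, ¬¬p3):
            ¬(¬p4 ∧ (¬p5 ↔ p1)): β-rule — branch into ¬¬p4  //  ¬(¬p5 ↔ p1).
              branch 2.1.2.1 (add ¬¬p4):
                (p4 ∨ p3): β-rule — branch into p4  //  p3.
                  branch 2.1.2.1.1 (add p4):
                    ○ open, literals {p2=0, p3=1, p4=1, p5=0}.
                  branch 2.1.2.1.2 (add p3):
                    ○ open, literals {p2=0, p3=1, p4=1, p5=0}.
              branch 2.1.2.2 (add ¬(¬p5 ↔ p1)):
                (p4 ∨ p3): β-rule — branch into p4  //  p3.
                  branch 2.1.2.2.1 (add p4):
                    ¬(¬p5 ↔ p1): β-rule — branch into ¬p5, ¬p1  //  ¬¬p5, p1.
                      branch 2.1.2.2.1.1 (add ¬p5, ¬p1):
                        ○ open, literals {p1=0, p2=0, p3=1, p4=1, p5=0}.
                      branch 2.1.2.2.1.2 (add ¬¬p5, p1):
                        × closes — contains both p5 and ¬p5.
                  branch 2.1.2.2.2 (add p3):
                    ¬(¬p5 ↔ p1): β-rule — branch into ¬p5, ¬p1  //  ¬¬p5, p1.
                      branch 2.1.2.2.2.1 (add ¬p5, ¬p1):
                        ○ open, literals {p1=0, p2=0, p3=1, p5=0}.
                      branch 2.1.2.2.2.2 (add ¬¬p5, p1):
                        × closes — contains both p5 and ¬p5.
      branch 2.2 (add ¬(¬p5 ∧ (p4 ∨ p3)), (¬p4 ∧ (¬p5 ↔ p1))):
        (¬p4 ∧ (¬p5 ↔ p1)): α-rule — add ¬p4, (¬p5 ↔ p1).
        (p2 ↔ ¬p3): β-rule — branch into p2, ¬p3  //  ¬p2, ¬¬p3.
          branch 2.2.1 (add p2, ¬p3):
            ¬(¬p5 ∧ (p4 ∨ p3)): β-rule — branch into ¬¬p5  //  ¬(p4 ∨ p3).
              branch 2.2.1.1 (add ¬¬p5):
                (¬p5 ↔ p1): β-rule — branch into ¬p5, p1  //  ¬¬p5, ¬p1.
                  branch 2.2.1.1.1 (add ¬p5, p1):
                    × closes — contains both p5 and ¬p5.
                  branch 2.2.1.1.2 (add ¬¬p5, ¬p1):
                    ○ open, literals {p1=0, p2=1, p3=0, p4=0, p5=1}.
              branch 2.2.1.2 (add ¬(p4 ∨ p3)):
                ¬(p4 ∨ p3): α-rule — add ¬p4, ¬p3.
                (¬p5 ↔ p1): β-rule — branch into ¬p5, p1  //  ¬¬p5, ¬p1.
                  branch 2.2.1.2.1 (add ¬p5, p1):
                    ○ open, literals {p1=1, p2=1, p3=0, p4=0, p5=0}.
                  branch 2.2.1.2.2 (add ¬¬p5, ¬p1):
                    ○ open, literals {p1=0, p2=1, p3=0, p4=0, p5=1}.
          branch 2.2.2 (add ¬p2, ¬¬p3):
            ¬(¬p5 ∧ (p4 ∨ p3)): β-rule — branch into ¬¬p5  //  ¬(p4 ∨ p3).
              branch 2.2.2.1 (add ¬¬p5):
                (¬p5 ↔ p1): β-rule — branch into ¬p5, p1  //  ¬¬p5, ¬p1.
                  branch 2.2.2.1.1 (add ¬p5, p1):
                    × closes — contains both p5 and ¬p5.
                  branch 2.2.2.1.2 (add ¬¬p5, ¬p1):
                    ○ open, literals {p1=0, p2=0, p3=1, p4=0, p5=1}.
              branch 2.2.2.2 (add ¬(p4 ∨ p3)):
                ¬(p4 ∨ p3): α-rule — add ¬p4, ¬p3.
                × closes — contains both p3 and ¬p3.
12 branches closed, 15 open.
An open branch gives a countermodel: p1=0, p3=1, p4=1, p5=0 (unmentioned atoms arbitrary); the premises hold there but the conclusion fails.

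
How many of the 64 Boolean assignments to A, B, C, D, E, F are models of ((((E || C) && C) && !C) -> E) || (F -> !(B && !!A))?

64

Initial set: {(((((E || C) && C) && !C) -> E) || (F -> !(B && !!A)))}.
(((((E || C) && C) && !C) -> E) || (F -> !(B && !!A))): β-rule — branch into ((((E || C) && C) && !C) -> E)  //  (F -> !(B && !!A)).
  branch 1 (add ((((E || C) && C) && !C) -> E)):
    ((((E || C) && C) && !C) -> E): β-rule — branch into !(((E || C) && C) && !C)  //  E.
      branch 1.1 (add !(((E || C) && C) && !C)):
        !(((E || C) && C) && !C): β-rule — branch into !((E || C) && C)  //  !!C.
          branch 1.1.1 (add !((E || C) && C)):
            !((E || C) && C): β-rule — branch into !(E || C)  //  !C.
              branch 1.1.1.1 (add !(E || C)):
                !(E || C): α-rule — add !E, !C.
                ○ open, literals {C=0, E=0}.
              branch 1.1.1.2 (add !C):
                ○ open, literals {C=0}.
          branch 1.1.2 (add !!C):
            ○ open, literals {C=1}.
      branch 1.2 (add E):
        ○ open, literals {E=1}.
  branch 2 (add (F -> !(B && !!A))):
    (F -> !(B && !!A)): β-rule — branch into !F  //  !(B && !!A).
      branch 2.1 (add !F):
        ○ open, literals {F=0}.
      branch 2.2 (add !(B && !!A)):
        !(B && !!A): β-rule — branch into !B  //  !!!A.
          branch 2.2.1 (add !B):
            ○ open, literals {B=0}.
          branch 2.2.2 (add !!!A):
            !!!A: drop double negation, giving !A.
            ○ open, literals {A=0}.
0 branches closed, 7 open.
Each open branch fixes some atoms; the unmentioned ones are free. Counting distinct full assignments: branch {C=0, E=0} (A, B, D, F) contributes 16 new; branch {C=0} (A, B, D, E, F) contributes 16 new; branch {C=1} (A, B, D, E, F) contributes 32 new; branch {E=1} (A, B, C, D, F) contributes 0 new; branch {F=0} (A, B, C, D, E) contributes 0 new; branch {B=0} (A, C, D, E, F) contributes 0 new; branch {A=0} (B, C, D, E, F) contributes 0 new. Total: 64.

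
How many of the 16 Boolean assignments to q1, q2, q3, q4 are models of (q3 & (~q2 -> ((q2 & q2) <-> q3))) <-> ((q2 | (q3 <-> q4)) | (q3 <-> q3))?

4

Initial set: {((q3 & (~q2 -> ((q2 & q2) <-> q3))) <-> ((q2 | (q3 <-> q4)) | (q3 <-> q3)))}.
((q3 & (~q2 -> ((q2 & q2) <-> q3))) <-> ((q2 | (q3 <-> q4)) | (q3 <-> q3))): β-rule — branch into (q3 & (~q2 -> ((q2 & q2) <-> q3))), ((q2 | (q3 <-> q4)) | (q3 <-> q3))  //  ~(q3 & (~q2 -> ((q2 & q2) <-> q3))), ~((q2 | (q3 <-> q4)) | (q3 <-> q3)).
  branch 1 (add (q3 & (~q2 -> ((q2 & q2) <-> q3))), ((q2 | (q3 <-> q4)) | (q3 <-> q3))):
    (q3 & (~q2 -> ((q2 & q2) <-> q3))): α-rule — add q3, (~q2 -> ((q2 & q2) <-> q3)).
    ((q2 | (q3 <-> q4)) | (q3 <-> q3)): β-rule — branch into (q2 | (q3 <-> q4))  //  (q3 <-> q3).
      branch 1.1 (add (q2 | (q3 <-> q4))):
        (~q2 -> ((q2 & q2) <-> q3)): β-rule — branch into ~~q2  //  ((q2 & q2) <-> q3).
          branch 1.1.1 (add ~~q2):
            (q2 | (q3 <-> q4)): β-rule — branch into q2  //  (q3 <-> q4).
              branch 1.1.1.1 (add q2):
                ○ open, literals {q2=T, q3=T}.
              branch 1.1.1.2 (add (q3 <-> q4)):
                (q3 <-> q4): β-rule — branch into q3, q4  //  ~q3, ~q4.
                  branch 1.1.1.2.1 (add q3, q4):
                    ○ open, literals {q2=T, q3=T, q4=T}.
                  branch 1.1.1.2.2 (add ~q3, ~q4):
                    × closes — contains both q3 and ~q3.
          branch 1.1.2 (add ((q2 & q2) <-> q3)):
            (q2 | (q3 <-> q4)): β-rule — branch into q2  //  (q3 <-> q4).
              branch 1.1.2.1 (add q2):
                ((q2 & q2) <-> q3): β-rule — branch into (q2 & q2), q3  //  ~(q2 & q2), ~q3.
                  branch 1.1.2.1.1 (add (q2 & q2), q3):
                    (q2 & q2): α-rule — add q2, q2.
                    ○ open, literals {q2=T, q3=T}.
                  branch 1.1.2.1.2 (add ~(q2 & q2), ~q3):
                    × closes — contains both q3 and ~q3.
              branch 1.1.2.2 (add (q3 <-> q4)):
                ((q2 & q2) <-> q3): β-rule — branch into (q2 & q2), q3  //  ~(q2 & q2), ~q3.
                  branch 1.1.2.2.1 (add (q2 & q2), q3):
                    (q2 & q2): α-rule — add q2, q2.
                    (q3 <-> q4): β-rule — branch into q3, q4  //  ~q3, ~q4.
                      branch 1.1.2.2.1.1 (add q3, q4):
                        ○ open, literals {q2=T, q3=T, q4=T}.
                      branch 1.1.2.2.1.2 (add ~q3, ~q4):
                        × closes — contains both q3 and ~q3.
                  branch 1.1.2.2.2 (add ~(q2 & q2), ~q3):
                    × closes — contains both q3 and ~q3.
      branch 1.2 (add (q3 <-> q3)):
        (~q2 -> ((q2 & q2) <-> q3)): β-rule — branch into ~~q2  //  ((q2 & q2) <-> q3).
          branch 1.2.1 (add ~~q2):
            (q3 <-> q3): β-rule — branch into q3, q3  //  ~q3, ~q3.
              branch 1.2.1.1 (add q3, q3):
                ○ open, literals {q2=T, q3=T}.
              branch 1.2.1.2 (add ~q3, ~q3):
                × closes — contains both q3 and ~q3.
          branch 1.2.2 (add ((q2 & q2) <-> q3)):
            (q3 <-> q3): β-rule — branch into q3, q3  //  ~q3, ~q3.
              branch 1.2.2.1 (add q3, q3):
                ((q2 & q2) <-> q3): β-rule — branch into (q2 & q2), q3  //  ~(q2 & q2), ~q3.
                  branch 1.2.2.1.1 (add (q2 & q2), q3):
                    (q2 & q2): α-rule — add q2, q2.
                    ○ open, literals {q2=T, q3=T}.
                  branch 1.2.2.1.2 (add ~(q2 & q2), ~q3):
                    × closes — contains both q3 and ~q3.
              branch 1.2.2.2 (add ~q3, ~q3):
                × closes — contains both q3 and ~q3.
  branch 2 (add ~(q3 & (~q2 -> ((q2 & q2) <-> q3))), ~((q2 | (q3 <-> q4)) | (q3 <-> q3))):
    ~((q2 | (q3 <-> q4)) | (q3 <-> q3)): α-rule — add ~(q2 | (q3 <-> q4)), ~(q3 <-> q3).
    ~(q2 | (q3 <-> q4)): α-rule — add ~q2, ~(q3 <-> q4).
    ~(q3 & (~q2 -> ((q2 & q2) <-> q3))): β-rule — branch into ~q3  //  ~(~q2 -> ((q2 & q2) <-> q3)).
      branch 2.1 (add ~q3):
        ~(q3 <-> q3): β-rule — branch into q3, ~q3  //  ~q3, q3.
          branch 2.1.1 (add q3, ~q3):
            × closes — contains both q3 and ~q3.
          branch 2.1.2 (add ~q3, q3):
            × closes — contains both q3 and ~q3.
      branch 2.2 (add ~(~q2 -> ((q2 & q2) <-> q3))):
        ~(~q2 -> ((q2 & q2) <-> q3)): α-rule — add ~q2, ~((q2 & q2) <-> q3).
        ~(q3 <-> q3): β-rule — branch into q3, ~q3  //  ~q3, q3.
          branch 2.2.1 (add q3, ~q3):
            × closes — contains both q3 and ~q3.
          branch 2.2.2 (add ~q3, q3):
            × closes — contains both q3 and ~q3.
11 branches closed, 6 open.
Each open branch fixes some atoms; the unmentioned ones are free. Counting distinct full assignments: branch {q2=T, q3=T} (q1, q4) contributes 4 new; branch {q2=T, q3=T, q4=T} (q1) contributes 0 new; branch {q2=T, q3=T} (q1, q4) contributes 0 new; branch {q2=T, q3=T, q4=T} (q1) contributes 0 new; branch {q2=T, q3=T} (q1, q4) contributes 0 new; branch {q2=T, q3=T} (q1, q4) contributes 0 new. Total: 4.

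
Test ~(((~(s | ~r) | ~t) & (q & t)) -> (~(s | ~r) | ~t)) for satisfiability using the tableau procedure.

Initial set: {~(((~(s | ~r) | ~t) & (q & t)) -> (~(s | ~r) | ~t))}.
~(((~(s | ~r) | ~t) & (q & t)) -> (~(s | ~r) | ~t)): α-rule — add ((~(s | ~r) | ~t) & (q & t)), ~(~(s | ~r) | ~t).
((~(s | ~r) | ~t) & (q & t)): α-rule — add (~(s | ~r) | ~t), (q & t).
~(~(s | ~r) | ~t): α-rule — add ~~(s | ~r), ~~t.
(q & t): α-rule — add q, t.
(~(s | ~r) | ~t): β-rule — branch into ~(s | ~r)  //  ~t.
  branch 1 (add ~(s | ~r)):
    ~(s | ~r): α-rule — add ~s, ~~r.
    ~~(s | ~r): β-rule — branch into s  //  ~r.
      branch 1.1 (add s):
        × closes — contains both s and ~s.
      branch 1.2 (add ~r):
        × closes — contains both r and ~r.
  branch 2 (add ~t):
    × closes — contains both t and ~t.
All 3 branches close.
Every branch closed; the formula is unsatisfiable.

Unsatisfiable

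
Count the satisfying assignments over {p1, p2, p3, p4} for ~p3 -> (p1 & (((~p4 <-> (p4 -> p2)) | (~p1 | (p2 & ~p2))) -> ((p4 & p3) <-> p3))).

Initial set: {T (~p3 -> (p1 & (((~p4 <-> (p4 -> p2)) | (~p1 | (p2 & ~p2))) -> ((p4 & p3) <-> p3))))}.
T (~p3 -> (p1 & (((~p4 <-> (p4 -> p2)) | (~p1 | (p2 & ~p2))) -> ((p4 & p3) <-> p3)))): β-rule — branch into F ~p3  //  T (p1 & (((~p4 <-> (p4 -> p2)) | (~p1 | (p2 & ~p2))) -> ((p4 & p3) <-> p3))).
  branch 1 (add F ~p3):
    ○ open, literals {p3=1}.
  branch 2 (add T (p1 & (((~p4 <-> (p4 -> p2)) | (~p1 | (p2 & ~p2))) -> ((p4 & p3) <-> p3)))):
    T (p1 & (((~p4 <-> (p4 -> p2)) | (~p1 | (p2 & ~p2))) -> ((p4 & p3) <-> p3))): α-rule — add T p1, T (((~p4 <-> (p4 -> p2)) | (~p1 | (p2 & ~p2))) -> ((p4 & p3) <-> p3)).
    T (((~p4 <-> (p4 -> p2)) | (~p1 | (p2 & ~p2))) -> ((p4 & p3) <-> p3)): β-rule — branch into F ((~p4 <-> (p4 -> p2)) | (~p1 | (p2 & ~p2)))  //  T ((p4 & p3) <-> p3).
      branch 2.1 (add F ((~p4 <-> (p4 -> p2)) | (~p1 | (p2 & ~p2)))):
        F ((~p4 <-> (p4 -> p2)) | (~p1 | (p2 & ~p2))): α-rule — add F (~p4 <-> (p4 -> p2)), F (~p1 | (p2 & ~p2)).
        F (~p1 | (p2 & ~p2)): α-rule — add F ~p1, F (p2 & ~p2).
        F (~p4 <-> (p4 -> p2)): β-rule — branch into T ~p4, F (p4 -> p2)  //  F ~p4, T (p4 -> p2).
          branch 2.1.1 (add T ~p4, F (p4 -> p2)):
            F (p4 -> p2): α-rule — add T p4, F p2.
            × closes — contains both p4 and ~p4.
          branch 2.1.2 (add F ~p4, T (p4 -> p2)):
            F (p2 & ~p2): β-rule — branch into F p2  //  F ~p2.
              branch 2.1.2.1 (add F p2):
                T (p4 -> p2): β-rule — branch into F p4  //  T p2.
                  branch 2.1.2.1.1 (add F p4):
                    × closes — contains both p4 and ~p4.
                  branch 2.1.2.1.2 (add T p2):
                    × closes — contains both p2 and ~p2.
              branch 2.1.2.2 (add F ~p2):
                T (p4 -> p2): β-rule — branch into F p4  //  T p2.
                  branch 2.1.2.2.1 (add F p4):
                    × closes — contains both p4 and ~p4.
                  branch 2.1.2.2.2 (add T p2):
                    ○ open, literals {p1=1, p2=1, p4=1}.
      branch 2.2 (add T ((p4 & p3) <-> p3)):
        T ((p4 & p3) <-> p3): β-rule — branch into T (p4 & p3), T p3  //  F (p4 & p3), F p3.
          branch 2.2.1 (add T (p4 & p3), T p3):
            T (p4 & p3): α-rule — add T p4, T p3.
            ○ open, literals {p1=1, p3=1, p4=1}.
          branch 2.2.2 (add F (p4 & p3), F p3):
            F (p4 & p3): β-rule — branch into F p4  //  F p3.
              branch 2.2.2.1 (add F p4):
                ○ open, literals {p1=1, p3=0, p4=0}.
              branch 2.2.2.2 (add F p3):
                ○ open, literals {p1=1, p3=0}.
4 branches closed, 5 open.
Each open branch fixes some atoms; the unmentioned ones are free. Counting distinct full assignments: branch {p3=1} (p1, p2, p4) contributes 8 new; branch {p1=1, p2=1, p4=1} (p3) contributes 1 new; branch {p1=1, p3=1, p4=1} (p2) contributes 0 new; branch {p1=1, p3=0, p4=0} (p2) contributes 2 new; branch {p1=1, p3=0} (p2, p4) contributes 1 new. Total: 12.

12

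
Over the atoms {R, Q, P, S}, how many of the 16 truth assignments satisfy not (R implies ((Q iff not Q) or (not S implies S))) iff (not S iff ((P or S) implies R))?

10

Initial set: {(not (R implies ((Q iff not Q) or (not S implies S))) iff (not S iff ((P or S) implies R)))}.
(not (R implies ((Q iff not Q) or (not S implies S))) iff (not S iff ((P or S) implies R))): β-rule — branch into not (R implies ((Q iff not Q) or (not S implies S))), (not S iff ((P or S) implies R))  //  not not (R implies ((Q iff not Q) or (not S implies S))), not (not S iff ((P or S) implies R)).
  branch 1 (add not (R implies ((Q iff not Q) or (not S implies S))), (not S iff ((P or S) implies R))):
    not (R implies ((Q iff not Q) or (not S implies S))): α-rule — add R, not ((Q iff not Q) or (not S implies S)).
    not ((Q iff not Q) or (not S implies S)): α-rule — add not (Q iff not Q), not (not S implies S).
    not (not S implies S): α-rule — add not S, not S.
    (not S iff ((P or S) implies R)): β-rule — branch into not S, ((P or S) implies R)  //  not not S, not ((P or S) implies R).
      branch 1.1 (add not S, ((P or S) implies R)):
        not (Q iff not Q): β-rule — branch into Q, not not Q  //  not Q, not Q.
          branch 1.1.1 (add Q, not not Q):
            ((P or S) implies R): β-rule — branch into not (P or S)  //  R.
              branch 1.1.1.1 (add not (P or S)):
                not (P or S): α-rule — add not P, not S.
                ○ open, literals {P=false, Q=true, R=true, S=false}.
              branch 1.1.1.2 (add R):
                ○ open, literals {Q=true, R=true, S=false}.
          branch 1.1.2 (add not Q, not Q):
            ((P or S) implies R): β-rule — branch into not (P or S)  //  R.
              branch 1.1.2.1 (add not (P or S)):
                not (P or S): α-rule — add not P, not S.
                ○ open, literals {P=false, Q=false, R=true, S=false}.
              branch 1.1.2.2 (add R):
                ○ open, literals {Q=false, R=true, S=false}.
      branch 1.2 (add not not S, not ((P or S) implies R)):
        × closes — contains both S and not S.
  branch 2 (add not not (R implies ((Q iff not Q) or (not S implies S))), not (not S iff ((P or S) implies R))):
    not not (R implies ((Q iff not Q) or (not S implies S))): β-rule — branch into not R  //  ((Q iff not Q) or (not S implies S)).
      branch 2.1 (add not R):
        not (not S iff ((P or S) implies R)): β-rule — branch into not S, not ((P or S) implies R)  //  not not S, ((P or S) implies R).
          branch 2.1.1 (add not S, not ((P or S) implies R)):
            not ((P or S) implies R): α-rule — add (P or S), not R.
            (P or S): β-rule — branch into P  //  S.
              branch 2.1.1.1 (add P):
                ○ open, literals {P=true, R=false, S=false}.
              branch 2.1.1.2 (add S):
                × closes — contains both S and not S.
          branch 2.1.2 (add not not S, ((P or S) implies R)):
            ((P or S) implies R): β-rule — branch into not (P or S)  //  R.
              branch 2.1.2.1 (add not (P or S)):
                not (P or S): α-rule — add not P, not S.
                × closes — contains both S and not S.
              branch 2.1.2.2 (add R):
                × closes — contains both R and not R.
      branch 2.2 (add ((Q iff not Q) or (not S implies S))):
        not (not S iff ((P or S) implies R)): β-rule — branch into not S, not ((P or S) implies R)  //  not not S, ((P or S) implies R).
          branch 2.2.1 (add not S, not ((P or S) implies R)):
            not ((P or S) implies R): α-rule — add (P or S), not R.
            ((Q iff not Q) or (not S implies S)): β-rule — branch into (Q iff not Q)  //  (not S implies S).
              branch 2.2.1.1 (add (Q iff not Q)):
                (P or S): β-rule — branch into P  //  S.
                  branch 2.2.1.1.1 (add P):
                    (Q iff not Q): β-rule — branch into Q, not Q  //  not Q, not not Q.
                      branch 2.2.1.1.1.1 (add Q, not Q):
                        × closes — contains both Q and not Q.
                      branch 2.2.1.1.1.2 (add not Q, not not Q):
                        × closes — contains both Q and not Q.
                  branch 2.2.1.1.2 (add S):
                    × closes — contains both S and not S.
              branch 2.2.1.2 (add (not S implies S)):
                (P or S): β-rule — branch into P  //  S.
                  branch 2.2.1.2.1 (add P):
                    (not S implies S): β-rule — branch into not not S  //  S.
                      branch 2.2.1.2.1.1 (add not not S):
                        × closes — contains both S and not S.
                      branch 2.2.1.2.1.2 (add S):
                        × closes — contains both S and not S.
                  branch 2.2.1.2.2 (add S):
                    × closes — contains both S and not S.
          branch 2.2.2 (add not not S, ((P or S) implies R)):
            ((Q iff not Q) or (not S implies S)): β-rule — branch into (Q iff not Q)  //  (not S implies S).
              branch 2.2.2.1 (add (Q iff not Q)):
                ((P or S) implies R): β-rule — branch into not (P or S)  //  R.
                  branch 2.2.2.1.1 (add not (P or S)):
                    not (P or S): α-rule — add not P, not S.
                    × closes — contains both S and not S.
                  branch 2.2.2.1.2 (add R):
                    (Q iff not Q): β-rule — branch into Q, not Q  //  not Q, not not Q.
                      branch 2.2.2.1.2.1 (add Q, not Q):
                        × closes — contains both Q and not Q.
                      branch 2.2.2.1.2.2 (add not Q, not not Q):
                        × closes — contains both Q and not Q.
              branch 2.2.2.2 (add (not S implies S)):
                ((P or S) implies R): β-rule — branch into not (P or S)  //  R.
                  branch 2.2.2.2.1 (add not (P or S)):
                    not (P or S): α-rule — add not P, not S.
                    × closes — contains both S and not S.
                  branch 2.2.2.2.2 (add R):
                    (not S implies S): β-rule — branch into not not S  //  S.
                      branch 2.2.2.2.2.1 (add not not S):
                        ○ open, literals {R=true, S=true}.
                      branch 2.2.2.2.2.2 (add S):
                        ○ open, literals {R=true, S=true}.
14 branches closed, 7 open.
Each open branch fixes some atoms; the unmentioned ones are free. Counting distinct full assignments: branch {P=false, Q=true, R=true, S=false} (none free) contributes 1 new; branch {Q=true, R=true, S=false} (P) contributes 1 new; branch {P=false, Q=false, R=true, S=false} (none free) contributes 1 new; branch {Q=false, R=true, S=false} (P) contributes 1 new; branch {P=true, R=false, S=false} (Q) contributes 2 new; branch {R=true, S=true} (Q, P) contributes 4 new; branch {R=true, S=true} (Q, P) contributes 0 new. Total: 10.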